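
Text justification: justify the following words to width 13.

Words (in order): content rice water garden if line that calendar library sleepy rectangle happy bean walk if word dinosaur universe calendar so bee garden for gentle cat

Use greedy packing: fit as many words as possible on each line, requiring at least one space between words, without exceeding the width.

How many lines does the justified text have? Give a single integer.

Line 1: ['content', 'rice'] (min_width=12, slack=1)
Line 2: ['water', 'garden'] (min_width=12, slack=1)
Line 3: ['if', 'line', 'that'] (min_width=12, slack=1)
Line 4: ['calendar'] (min_width=8, slack=5)
Line 5: ['library'] (min_width=7, slack=6)
Line 6: ['sleepy'] (min_width=6, slack=7)
Line 7: ['rectangle'] (min_width=9, slack=4)
Line 8: ['happy', 'bean'] (min_width=10, slack=3)
Line 9: ['walk', 'if', 'word'] (min_width=12, slack=1)
Line 10: ['dinosaur'] (min_width=8, slack=5)
Line 11: ['universe'] (min_width=8, slack=5)
Line 12: ['calendar', 'so'] (min_width=11, slack=2)
Line 13: ['bee', 'garden'] (min_width=10, slack=3)
Line 14: ['for', 'gentle'] (min_width=10, slack=3)
Line 15: ['cat'] (min_width=3, slack=10)
Total lines: 15

Answer: 15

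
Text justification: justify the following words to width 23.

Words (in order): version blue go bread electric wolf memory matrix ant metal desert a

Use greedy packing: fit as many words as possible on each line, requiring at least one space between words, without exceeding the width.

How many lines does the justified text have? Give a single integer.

Line 1: ['version', 'blue', 'go', 'bread'] (min_width=21, slack=2)
Line 2: ['electric', 'wolf', 'memory'] (min_width=20, slack=3)
Line 3: ['matrix', 'ant', 'metal', 'desert'] (min_width=23, slack=0)
Line 4: ['a'] (min_width=1, slack=22)
Total lines: 4

Answer: 4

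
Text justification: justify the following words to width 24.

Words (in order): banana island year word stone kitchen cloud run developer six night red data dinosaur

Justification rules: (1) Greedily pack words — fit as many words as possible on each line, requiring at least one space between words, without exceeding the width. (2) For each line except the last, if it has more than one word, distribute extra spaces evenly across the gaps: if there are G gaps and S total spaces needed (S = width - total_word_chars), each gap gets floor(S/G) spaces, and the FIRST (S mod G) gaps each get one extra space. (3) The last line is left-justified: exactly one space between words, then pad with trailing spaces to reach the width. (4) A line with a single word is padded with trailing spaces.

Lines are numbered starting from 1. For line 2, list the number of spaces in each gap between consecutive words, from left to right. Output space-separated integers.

Line 1: ['banana', 'island', 'year', 'word'] (min_width=23, slack=1)
Line 2: ['stone', 'kitchen', 'cloud', 'run'] (min_width=23, slack=1)
Line 3: ['developer', 'six', 'night', 'red'] (min_width=23, slack=1)
Line 4: ['data', 'dinosaur'] (min_width=13, slack=11)

Answer: 2 1 1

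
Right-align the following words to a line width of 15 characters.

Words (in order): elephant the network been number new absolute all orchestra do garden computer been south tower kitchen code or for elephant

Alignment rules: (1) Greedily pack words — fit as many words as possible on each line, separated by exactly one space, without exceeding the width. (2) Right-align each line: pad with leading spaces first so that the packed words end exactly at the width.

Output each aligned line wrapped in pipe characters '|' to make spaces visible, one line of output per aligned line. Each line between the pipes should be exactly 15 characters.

Line 1: ['elephant', 'the'] (min_width=12, slack=3)
Line 2: ['network', 'been'] (min_width=12, slack=3)
Line 3: ['number', 'new'] (min_width=10, slack=5)
Line 4: ['absolute', 'all'] (min_width=12, slack=3)
Line 5: ['orchestra', 'do'] (min_width=12, slack=3)
Line 6: ['garden', 'computer'] (min_width=15, slack=0)
Line 7: ['been', 'south'] (min_width=10, slack=5)
Line 8: ['tower', 'kitchen'] (min_width=13, slack=2)
Line 9: ['code', 'or', 'for'] (min_width=11, slack=4)
Line 10: ['elephant'] (min_width=8, slack=7)

Answer: |   elephant the|
|   network been|
|     number new|
|   absolute all|
|   orchestra do|
|garden computer|
|     been south|
|  tower kitchen|
|    code or for|
|       elephant|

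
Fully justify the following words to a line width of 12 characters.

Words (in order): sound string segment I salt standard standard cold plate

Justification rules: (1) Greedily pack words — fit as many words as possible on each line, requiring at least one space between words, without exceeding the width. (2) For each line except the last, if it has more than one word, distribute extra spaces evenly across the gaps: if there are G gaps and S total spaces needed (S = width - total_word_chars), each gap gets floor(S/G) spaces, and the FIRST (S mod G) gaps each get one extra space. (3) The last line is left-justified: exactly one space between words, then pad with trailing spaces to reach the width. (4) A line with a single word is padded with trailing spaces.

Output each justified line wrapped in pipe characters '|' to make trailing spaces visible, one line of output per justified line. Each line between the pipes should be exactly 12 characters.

Line 1: ['sound', 'string'] (min_width=12, slack=0)
Line 2: ['segment', 'I'] (min_width=9, slack=3)
Line 3: ['salt'] (min_width=4, slack=8)
Line 4: ['standard'] (min_width=8, slack=4)
Line 5: ['standard'] (min_width=8, slack=4)
Line 6: ['cold', 'plate'] (min_width=10, slack=2)

Answer: |sound string|
|segment    I|
|salt        |
|standard    |
|standard    |
|cold plate  |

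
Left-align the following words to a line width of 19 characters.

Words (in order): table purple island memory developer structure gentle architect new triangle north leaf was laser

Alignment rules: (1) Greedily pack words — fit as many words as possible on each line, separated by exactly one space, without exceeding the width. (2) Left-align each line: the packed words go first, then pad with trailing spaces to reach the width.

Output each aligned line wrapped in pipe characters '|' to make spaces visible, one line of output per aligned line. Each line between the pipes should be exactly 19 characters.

Answer: |table purple island|
|memory developer   |
|structure gentle   |
|architect new      |
|triangle north leaf|
|was laser          |

Derivation:
Line 1: ['table', 'purple', 'island'] (min_width=19, slack=0)
Line 2: ['memory', 'developer'] (min_width=16, slack=3)
Line 3: ['structure', 'gentle'] (min_width=16, slack=3)
Line 4: ['architect', 'new'] (min_width=13, slack=6)
Line 5: ['triangle', 'north', 'leaf'] (min_width=19, slack=0)
Line 6: ['was', 'laser'] (min_width=9, slack=10)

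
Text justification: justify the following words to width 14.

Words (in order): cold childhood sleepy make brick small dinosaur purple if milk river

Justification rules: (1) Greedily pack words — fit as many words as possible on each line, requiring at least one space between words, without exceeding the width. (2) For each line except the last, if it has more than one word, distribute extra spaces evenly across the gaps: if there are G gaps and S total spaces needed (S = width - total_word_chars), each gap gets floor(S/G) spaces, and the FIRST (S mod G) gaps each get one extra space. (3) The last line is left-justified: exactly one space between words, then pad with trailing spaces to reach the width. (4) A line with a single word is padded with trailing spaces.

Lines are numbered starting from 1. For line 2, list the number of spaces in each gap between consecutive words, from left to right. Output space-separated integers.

Line 1: ['cold', 'childhood'] (min_width=14, slack=0)
Line 2: ['sleepy', 'make'] (min_width=11, slack=3)
Line 3: ['brick', 'small'] (min_width=11, slack=3)
Line 4: ['dinosaur'] (min_width=8, slack=6)
Line 5: ['purple', 'if', 'milk'] (min_width=14, slack=0)
Line 6: ['river'] (min_width=5, slack=9)

Answer: 4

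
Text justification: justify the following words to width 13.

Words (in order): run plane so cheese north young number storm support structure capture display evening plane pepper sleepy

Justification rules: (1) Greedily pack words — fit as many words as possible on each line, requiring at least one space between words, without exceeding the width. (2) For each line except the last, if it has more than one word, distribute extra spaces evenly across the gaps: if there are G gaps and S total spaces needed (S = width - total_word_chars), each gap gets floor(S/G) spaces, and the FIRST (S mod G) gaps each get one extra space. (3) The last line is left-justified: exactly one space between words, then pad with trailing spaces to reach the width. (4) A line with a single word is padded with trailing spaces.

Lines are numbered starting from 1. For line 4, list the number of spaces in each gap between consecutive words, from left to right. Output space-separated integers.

Answer: 1

Derivation:
Line 1: ['run', 'plane', 'so'] (min_width=12, slack=1)
Line 2: ['cheese', 'north'] (min_width=12, slack=1)
Line 3: ['young', 'number'] (min_width=12, slack=1)
Line 4: ['storm', 'support'] (min_width=13, slack=0)
Line 5: ['structure'] (min_width=9, slack=4)
Line 6: ['capture'] (min_width=7, slack=6)
Line 7: ['display'] (min_width=7, slack=6)
Line 8: ['evening', 'plane'] (min_width=13, slack=0)
Line 9: ['pepper', 'sleepy'] (min_width=13, slack=0)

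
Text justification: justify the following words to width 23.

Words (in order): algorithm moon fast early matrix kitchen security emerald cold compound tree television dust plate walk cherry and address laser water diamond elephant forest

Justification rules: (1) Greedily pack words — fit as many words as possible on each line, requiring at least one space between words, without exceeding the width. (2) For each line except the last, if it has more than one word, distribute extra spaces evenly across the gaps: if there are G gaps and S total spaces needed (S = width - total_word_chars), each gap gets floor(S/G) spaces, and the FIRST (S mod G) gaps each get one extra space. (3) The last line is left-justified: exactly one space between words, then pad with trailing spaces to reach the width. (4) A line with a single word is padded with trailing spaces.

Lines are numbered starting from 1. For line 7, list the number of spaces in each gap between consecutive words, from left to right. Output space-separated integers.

Line 1: ['algorithm', 'moon', 'fast'] (min_width=19, slack=4)
Line 2: ['early', 'matrix', 'kitchen'] (min_width=20, slack=3)
Line 3: ['security', 'emerald', 'cold'] (min_width=21, slack=2)
Line 4: ['compound', 'tree'] (min_width=13, slack=10)
Line 5: ['television', 'dust', 'plate'] (min_width=21, slack=2)
Line 6: ['walk', 'cherry', 'and', 'address'] (min_width=23, slack=0)
Line 7: ['laser', 'water', 'diamond'] (min_width=19, slack=4)
Line 8: ['elephant', 'forest'] (min_width=15, slack=8)

Answer: 3 3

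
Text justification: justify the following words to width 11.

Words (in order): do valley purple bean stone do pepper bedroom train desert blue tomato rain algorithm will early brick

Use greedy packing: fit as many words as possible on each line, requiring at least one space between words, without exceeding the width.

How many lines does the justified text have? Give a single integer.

Answer: 11

Derivation:
Line 1: ['do', 'valley'] (min_width=9, slack=2)
Line 2: ['purple', 'bean'] (min_width=11, slack=0)
Line 3: ['stone', 'do'] (min_width=8, slack=3)
Line 4: ['pepper'] (min_width=6, slack=5)
Line 5: ['bedroom'] (min_width=7, slack=4)
Line 6: ['train'] (min_width=5, slack=6)
Line 7: ['desert', 'blue'] (min_width=11, slack=0)
Line 8: ['tomato', 'rain'] (min_width=11, slack=0)
Line 9: ['algorithm'] (min_width=9, slack=2)
Line 10: ['will', 'early'] (min_width=10, slack=1)
Line 11: ['brick'] (min_width=5, slack=6)
Total lines: 11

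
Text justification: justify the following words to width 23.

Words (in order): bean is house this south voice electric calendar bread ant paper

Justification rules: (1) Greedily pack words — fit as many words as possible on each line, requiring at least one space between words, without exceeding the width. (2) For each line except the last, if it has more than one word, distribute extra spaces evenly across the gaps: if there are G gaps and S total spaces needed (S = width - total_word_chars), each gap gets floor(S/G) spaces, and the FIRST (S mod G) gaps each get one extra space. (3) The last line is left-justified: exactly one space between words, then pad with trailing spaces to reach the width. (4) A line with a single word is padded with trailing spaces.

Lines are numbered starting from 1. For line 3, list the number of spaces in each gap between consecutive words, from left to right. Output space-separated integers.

Answer: 4 3

Derivation:
Line 1: ['bean', 'is', 'house', 'this'] (min_width=18, slack=5)
Line 2: ['south', 'voice', 'electric'] (min_width=20, slack=3)
Line 3: ['calendar', 'bread', 'ant'] (min_width=18, slack=5)
Line 4: ['paper'] (min_width=5, slack=18)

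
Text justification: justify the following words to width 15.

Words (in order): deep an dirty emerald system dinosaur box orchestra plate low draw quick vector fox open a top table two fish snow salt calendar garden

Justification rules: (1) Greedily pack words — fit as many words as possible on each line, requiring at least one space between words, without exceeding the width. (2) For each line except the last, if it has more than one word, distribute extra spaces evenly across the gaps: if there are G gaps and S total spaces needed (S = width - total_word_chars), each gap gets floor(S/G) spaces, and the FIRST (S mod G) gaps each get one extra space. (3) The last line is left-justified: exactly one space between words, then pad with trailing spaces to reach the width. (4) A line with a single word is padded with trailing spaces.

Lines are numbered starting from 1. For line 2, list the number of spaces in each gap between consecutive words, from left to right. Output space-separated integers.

Line 1: ['deep', 'an', 'dirty'] (min_width=13, slack=2)
Line 2: ['emerald', 'system'] (min_width=14, slack=1)
Line 3: ['dinosaur', 'box'] (min_width=12, slack=3)
Line 4: ['orchestra', 'plate'] (min_width=15, slack=0)
Line 5: ['low', 'draw', 'quick'] (min_width=14, slack=1)
Line 6: ['vector', 'fox', 'open'] (min_width=15, slack=0)
Line 7: ['a', 'top', 'table', 'two'] (min_width=15, slack=0)
Line 8: ['fish', 'snow', 'salt'] (min_width=14, slack=1)
Line 9: ['calendar', 'garden'] (min_width=15, slack=0)

Answer: 2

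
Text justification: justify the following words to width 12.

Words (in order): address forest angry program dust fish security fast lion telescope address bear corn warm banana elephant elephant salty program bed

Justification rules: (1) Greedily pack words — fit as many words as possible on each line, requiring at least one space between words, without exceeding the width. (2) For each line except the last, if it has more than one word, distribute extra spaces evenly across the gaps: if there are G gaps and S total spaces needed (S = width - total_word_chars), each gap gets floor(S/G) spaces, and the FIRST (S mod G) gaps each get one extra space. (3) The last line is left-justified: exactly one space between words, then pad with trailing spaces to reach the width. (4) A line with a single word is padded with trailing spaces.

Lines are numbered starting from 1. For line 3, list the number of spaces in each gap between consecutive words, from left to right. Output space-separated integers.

Line 1: ['address'] (min_width=7, slack=5)
Line 2: ['forest', 'angry'] (min_width=12, slack=0)
Line 3: ['program', 'dust'] (min_width=12, slack=0)
Line 4: ['fish'] (min_width=4, slack=8)
Line 5: ['security'] (min_width=8, slack=4)
Line 6: ['fast', 'lion'] (min_width=9, slack=3)
Line 7: ['telescope'] (min_width=9, slack=3)
Line 8: ['address', 'bear'] (min_width=12, slack=0)
Line 9: ['corn', 'warm'] (min_width=9, slack=3)
Line 10: ['banana'] (min_width=6, slack=6)
Line 11: ['elephant'] (min_width=8, slack=4)
Line 12: ['elephant'] (min_width=8, slack=4)
Line 13: ['salty'] (min_width=5, slack=7)
Line 14: ['program', 'bed'] (min_width=11, slack=1)

Answer: 1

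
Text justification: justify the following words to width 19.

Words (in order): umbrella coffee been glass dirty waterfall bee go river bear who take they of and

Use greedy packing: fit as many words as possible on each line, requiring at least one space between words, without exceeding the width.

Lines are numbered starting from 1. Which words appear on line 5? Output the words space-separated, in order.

Answer: they of and

Derivation:
Line 1: ['umbrella', 'coffee'] (min_width=15, slack=4)
Line 2: ['been', 'glass', 'dirty'] (min_width=16, slack=3)
Line 3: ['waterfall', 'bee', 'go'] (min_width=16, slack=3)
Line 4: ['river', 'bear', 'who', 'take'] (min_width=19, slack=0)
Line 5: ['they', 'of', 'and'] (min_width=11, slack=8)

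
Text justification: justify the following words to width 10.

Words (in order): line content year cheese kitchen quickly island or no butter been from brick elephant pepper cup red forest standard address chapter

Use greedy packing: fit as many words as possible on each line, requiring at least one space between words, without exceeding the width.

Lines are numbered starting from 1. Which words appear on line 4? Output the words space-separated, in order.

Line 1: ['line'] (min_width=4, slack=6)
Line 2: ['content'] (min_width=7, slack=3)
Line 3: ['year'] (min_width=4, slack=6)
Line 4: ['cheese'] (min_width=6, slack=4)
Line 5: ['kitchen'] (min_width=7, slack=3)
Line 6: ['quickly'] (min_width=7, slack=3)
Line 7: ['island', 'or'] (min_width=9, slack=1)
Line 8: ['no', 'butter'] (min_width=9, slack=1)
Line 9: ['been', 'from'] (min_width=9, slack=1)
Line 10: ['brick'] (min_width=5, slack=5)
Line 11: ['elephant'] (min_width=8, slack=2)
Line 12: ['pepper', 'cup'] (min_width=10, slack=0)
Line 13: ['red', 'forest'] (min_width=10, slack=0)
Line 14: ['standard'] (min_width=8, slack=2)
Line 15: ['address'] (min_width=7, slack=3)
Line 16: ['chapter'] (min_width=7, slack=3)

Answer: cheese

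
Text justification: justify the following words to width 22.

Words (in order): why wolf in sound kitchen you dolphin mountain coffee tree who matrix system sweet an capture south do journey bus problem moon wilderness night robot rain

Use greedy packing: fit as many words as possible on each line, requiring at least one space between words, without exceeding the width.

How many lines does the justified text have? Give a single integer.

Answer: 8

Derivation:
Line 1: ['why', 'wolf', 'in', 'sound'] (min_width=17, slack=5)
Line 2: ['kitchen', 'you', 'dolphin'] (min_width=19, slack=3)
Line 3: ['mountain', 'coffee', 'tree'] (min_width=20, slack=2)
Line 4: ['who', 'matrix', 'system'] (min_width=17, slack=5)
Line 5: ['sweet', 'an', 'capture', 'south'] (min_width=22, slack=0)
Line 6: ['do', 'journey', 'bus', 'problem'] (min_width=22, slack=0)
Line 7: ['moon', 'wilderness', 'night'] (min_width=21, slack=1)
Line 8: ['robot', 'rain'] (min_width=10, slack=12)
Total lines: 8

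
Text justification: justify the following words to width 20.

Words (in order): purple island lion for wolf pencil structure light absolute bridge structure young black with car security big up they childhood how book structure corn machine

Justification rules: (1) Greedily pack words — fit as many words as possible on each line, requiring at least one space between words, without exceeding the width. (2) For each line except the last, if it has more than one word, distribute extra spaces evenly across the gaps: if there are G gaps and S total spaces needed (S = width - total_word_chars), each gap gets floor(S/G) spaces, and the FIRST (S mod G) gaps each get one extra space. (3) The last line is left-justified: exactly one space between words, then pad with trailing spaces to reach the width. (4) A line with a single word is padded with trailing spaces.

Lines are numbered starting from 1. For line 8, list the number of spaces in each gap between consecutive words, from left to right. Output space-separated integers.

Answer: 2 2

Derivation:
Line 1: ['purple', 'island', 'lion'] (min_width=18, slack=2)
Line 2: ['for', 'wolf', 'pencil'] (min_width=15, slack=5)
Line 3: ['structure', 'light'] (min_width=15, slack=5)
Line 4: ['absolute', 'bridge'] (min_width=15, slack=5)
Line 5: ['structure', 'young'] (min_width=15, slack=5)
Line 6: ['black', 'with', 'car'] (min_width=14, slack=6)
Line 7: ['security', 'big', 'up', 'they'] (min_width=20, slack=0)
Line 8: ['childhood', 'how', 'book'] (min_width=18, slack=2)
Line 9: ['structure', 'corn'] (min_width=14, slack=6)
Line 10: ['machine'] (min_width=7, slack=13)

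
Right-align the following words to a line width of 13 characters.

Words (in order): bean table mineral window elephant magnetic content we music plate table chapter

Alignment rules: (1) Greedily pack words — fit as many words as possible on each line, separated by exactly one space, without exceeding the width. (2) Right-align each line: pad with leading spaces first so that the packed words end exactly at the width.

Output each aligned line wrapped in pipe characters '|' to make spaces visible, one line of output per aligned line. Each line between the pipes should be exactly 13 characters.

Answer: |   bean table|
|      mineral|
|       window|
|     elephant|
|     magnetic|
|   content we|
|  music plate|
|table chapter|

Derivation:
Line 1: ['bean', 'table'] (min_width=10, slack=3)
Line 2: ['mineral'] (min_width=7, slack=6)
Line 3: ['window'] (min_width=6, slack=7)
Line 4: ['elephant'] (min_width=8, slack=5)
Line 5: ['magnetic'] (min_width=8, slack=5)
Line 6: ['content', 'we'] (min_width=10, slack=3)
Line 7: ['music', 'plate'] (min_width=11, slack=2)
Line 8: ['table', 'chapter'] (min_width=13, slack=0)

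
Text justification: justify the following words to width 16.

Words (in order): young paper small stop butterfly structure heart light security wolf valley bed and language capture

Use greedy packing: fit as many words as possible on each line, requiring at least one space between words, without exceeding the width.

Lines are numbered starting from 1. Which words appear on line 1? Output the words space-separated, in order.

Line 1: ['young', 'paper'] (min_width=11, slack=5)
Line 2: ['small', 'stop'] (min_width=10, slack=6)
Line 3: ['butterfly'] (min_width=9, slack=7)
Line 4: ['structure', 'heart'] (min_width=15, slack=1)
Line 5: ['light', 'security'] (min_width=14, slack=2)
Line 6: ['wolf', 'valley', 'bed'] (min_width=15, slack=1)
Line 7: ['and', 'language'] (min_width=12, slack=4)
Line 8: ['capture'] (min_width=7, slack=9)

Answer: young paper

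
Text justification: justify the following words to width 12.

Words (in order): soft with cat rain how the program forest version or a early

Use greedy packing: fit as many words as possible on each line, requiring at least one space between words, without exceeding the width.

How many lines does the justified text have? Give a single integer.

Line 1: ['soft', 'with'] (min_width=9, slack=3)
Line 2: ['cat', 'rain', 'how'] (min_width=12, slack=0)
Line 3: ['the', 'program'] (min_width=11, slack=1)
Line 4: ['forest'] (min_width=6, slack=6)
Line 5: ['version', 'or', 'a'] (min_width=12, slack=0)
Line 6: ['early'] (min_width=5, slack=7)
Total lines: 6

Answer: 6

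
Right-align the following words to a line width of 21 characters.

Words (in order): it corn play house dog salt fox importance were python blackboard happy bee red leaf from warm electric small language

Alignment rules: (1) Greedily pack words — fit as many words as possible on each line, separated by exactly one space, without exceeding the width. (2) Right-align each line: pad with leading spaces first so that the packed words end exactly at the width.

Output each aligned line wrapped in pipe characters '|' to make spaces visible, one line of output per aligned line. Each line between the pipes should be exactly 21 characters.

Answer: |   it corn play house|
|         dog salt fox|
|      importance were|
|    python blackboard|
|   happy bee red leaf|
|   from warm electric|
|       small language|

Derivation:
Line 1: ['it', 'corn', 'play', 'house'] (min_width=18, slack=3)
Line 2: ['dog', 'salt', 'fox'] (min_width=12, slack=9)
Line 3: ['importance', 'were'] (min_width=15, slack=6)
Line 4: ['python', 'blackboard'] (min_width=17, slack=4)
Line 5: ['happy', 'bee', 'red', 'leaf'] (min_width=18, slack=3)
Line 6: ['from', 'warm', 'electric'] (min_width=18, slack=3)
Line 7: ['small', 'language'] (min_width=14, slack=7)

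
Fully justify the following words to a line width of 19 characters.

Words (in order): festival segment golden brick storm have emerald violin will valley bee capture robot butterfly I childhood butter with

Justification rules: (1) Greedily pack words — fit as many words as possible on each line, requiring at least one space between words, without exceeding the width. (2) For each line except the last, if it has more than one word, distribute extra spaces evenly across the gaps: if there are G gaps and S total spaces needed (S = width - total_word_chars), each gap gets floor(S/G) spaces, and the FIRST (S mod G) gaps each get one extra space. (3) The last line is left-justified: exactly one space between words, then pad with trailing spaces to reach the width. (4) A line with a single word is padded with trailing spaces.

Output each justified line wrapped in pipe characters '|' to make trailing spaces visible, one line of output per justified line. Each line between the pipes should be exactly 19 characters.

Answer: |festival    segment|
|golden  brick storm|
|have emerald violin|
|will   valley   bee|
|capture       robot|
|butterfly         I|
|childhood    butter|
|with               |

Derivation:
Line 1: ['festival', 'segment'] (min_width=16, slack=3)
Line 2: ['golden', 'brick', 'storm'] (min_width=18, slack=1)
Line 3: ['have', 'emerald', 'violin'] (min_width=19, slack=0)
Line 4: ['will', 'valley', 'bee'] (min_width=15, slack=4)
Line 5: ['capture', 'robot'] (min_width=13, slack=6)
Line 6: ['butterfly', 'I'] (min_width=11, slack=8)
Line 7: ['childhood', 'butter'] (min_width=16, slack=3)
Line 8: ['with'] (min_width=4, slack=15)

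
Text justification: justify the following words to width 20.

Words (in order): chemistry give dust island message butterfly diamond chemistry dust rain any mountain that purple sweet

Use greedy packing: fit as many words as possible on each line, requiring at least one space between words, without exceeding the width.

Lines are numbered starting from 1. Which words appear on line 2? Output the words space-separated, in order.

Line 1: ['chemistry', 'give', 'dust'] (min_width=19, slack=1)
Line 2: ['island', 'message'] (min_width=14, slack=6)
Line 3: ['butterfly', 'diamond'] (min_width=17, slack=3)
Line 4: ['chemistry', 'dust', 'rain'] (min_width=19, slack=1)
Line 5: ['any', 'mountain', 'that'] (min_width=17, slack=3)
Line 6: ['purple', 'sweet'] (min_width=12, slack=8)

Answer: island message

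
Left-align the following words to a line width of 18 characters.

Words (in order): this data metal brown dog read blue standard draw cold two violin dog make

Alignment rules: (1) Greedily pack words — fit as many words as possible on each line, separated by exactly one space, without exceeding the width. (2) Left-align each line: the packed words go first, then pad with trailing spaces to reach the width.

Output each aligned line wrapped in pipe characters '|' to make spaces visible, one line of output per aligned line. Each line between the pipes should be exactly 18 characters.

Answer: |this data metal   |
|brown dog read    |
|blue standard draw|
|cold two violin   |
|dog make          |

Derivation:
Line 1: ['this', 'data', 'metal'] (min_width=15, slack=3)
Line 2: ['brown', 'dog', 'read'] (min_width=14, slack=4)
Line 3: ['blue', 'standard', 'draw'] (min_width=18, slack=0)
Line 4: ['cold', 'two', 'violin'] (min_width=15, slack=3)
Line 5: ['dog', 'make'] (min_width=8, slack=10)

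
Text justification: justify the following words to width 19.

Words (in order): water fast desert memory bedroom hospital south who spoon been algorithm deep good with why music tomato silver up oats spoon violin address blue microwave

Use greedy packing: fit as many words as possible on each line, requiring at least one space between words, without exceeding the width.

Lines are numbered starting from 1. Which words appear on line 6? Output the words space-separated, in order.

Line 1: ['water', 'fast', 'desert'] (min_width=17, slack=2)
Line 2: ['memory', 'bedroom'] (min_width=14, slack=5)
Line 3: ['hospital', 'south', 'who'] (min_width=18, slack=1)
Line 4: ['spoon', 'been'] (min_width=10, slack=9)
Line 5: ['algorithm', 'deep', 'good'] (min_width=19, slack=0)
Line 6: ['with', 'why', 'music'] (min_width=14, slack=5)
Line 7: ['tomato', 'silver', 'up'] (min_width=16, slack=3)
Line 8: ['oats', 'spoon', 'violin'] (min_width=17, slack=2)
Line 9: ['address', 'blue'] (min_width=12, slack=7)
Line 10: ['microwave'] (min_width=9, slack=10)

Answer: with why music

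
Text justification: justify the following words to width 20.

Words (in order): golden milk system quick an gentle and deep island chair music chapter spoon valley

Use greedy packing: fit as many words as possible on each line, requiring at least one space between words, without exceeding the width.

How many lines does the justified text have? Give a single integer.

Line 1: ['golden', 'milk', 'system'] (min_width=18, slack=2)
Line 2: ['quick', 'an', 'gentle', 'and'] (min_width=19, slack=1)
Line 3: ['deep', 'island', 'chair'] (min_width=17, slack=3)
Line 4: ['music', 'chapter', 'spoon'] (min_width=19, slack=1)
Line 5: ['valley'] (min_width=6, slack=14)
Total lines: 5

Answer: 5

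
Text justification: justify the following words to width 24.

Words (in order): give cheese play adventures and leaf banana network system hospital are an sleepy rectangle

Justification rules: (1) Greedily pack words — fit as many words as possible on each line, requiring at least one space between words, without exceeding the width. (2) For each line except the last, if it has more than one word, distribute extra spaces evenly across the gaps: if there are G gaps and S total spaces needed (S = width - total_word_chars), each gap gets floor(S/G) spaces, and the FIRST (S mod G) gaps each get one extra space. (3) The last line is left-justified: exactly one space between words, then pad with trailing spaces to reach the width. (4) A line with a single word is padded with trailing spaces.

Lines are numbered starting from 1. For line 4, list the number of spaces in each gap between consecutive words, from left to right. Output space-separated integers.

Line 1: ['give', 'cheese', 'play'] (min_width=16, slack=8)
Line 2: ['adventures', 'and', 'leaf'] (min_width=19, slack=5)
Line 3: ['banana', 'network', 'system'] (min_width=21, slack=3)
Line 4: ['hospital', 'are', 'an', 'sleepy'] (min_width=22, slack=2)
Line 5: ['rectangle'] (min_width=9, slack=15)

Answer: 2 2 1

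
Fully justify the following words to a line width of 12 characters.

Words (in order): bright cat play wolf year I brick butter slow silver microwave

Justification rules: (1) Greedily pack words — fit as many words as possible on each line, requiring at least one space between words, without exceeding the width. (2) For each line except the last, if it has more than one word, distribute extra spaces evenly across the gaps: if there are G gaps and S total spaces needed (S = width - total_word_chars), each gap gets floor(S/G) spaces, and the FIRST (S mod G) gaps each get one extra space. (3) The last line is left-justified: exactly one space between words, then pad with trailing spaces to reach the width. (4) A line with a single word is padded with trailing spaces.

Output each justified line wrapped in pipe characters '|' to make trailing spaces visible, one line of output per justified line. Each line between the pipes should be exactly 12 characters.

Line 1: ['bright', 'cat'] (min_width=10, slack=2)
Line 2: ['play', 'wolf'] (min_width=9, slack=3)
Line 3: ['year', 'I', 'brick'] (min_width=12, slack=0)
Line 4: ['butter', 'slow'] (min_width=11, slack=1)
Line 5: ['silver'] (min_width=6, slack=6)
Line 6: ['microwave'] (min_width=9, slack=3)

Answer: |bright   cat|
|play    wolf|
|year I brick|
|butter  slow|
|silver      |
|microwave   |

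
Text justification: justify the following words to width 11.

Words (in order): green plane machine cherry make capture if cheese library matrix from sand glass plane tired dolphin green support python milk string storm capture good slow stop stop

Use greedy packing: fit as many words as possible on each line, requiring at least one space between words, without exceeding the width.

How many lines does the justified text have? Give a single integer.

Line 1: ['green', 'plane'] (min_width=11, slack=0)
Line 2: ['machine'] (min_width=7, slack=4)
Line 3: ['cherry', 'make'] (min_width=11, slack=0)
Line 4: ['capture', 'if'] (min_width=10, slack=1)
Line 5: ['cheese'] (min_width=6, slack=5)
Line 6: ['library'] (min_width=7, slack=4)
Line 7: ['matrix', 'from'] (min_width=11, slack=0)
Line 8: ['sand', 'glass'] (min_width=10, slack=1)
Line 9: ['plane', 'tired'] (min_width=11, slack=0)
Line 10: ['dolphin'] (min_width=7, slack=4)
Line 11: ['green'] (min_width=5, slack=6)
Line 12: ['support'] (min_width=7, slack=4)
Line 13: ['python', 'milk'] (min_width=11, slack=0)
Line 14: ['string'] (min_width=6, slack=5)
Line 15: ['storm'] (min_width=5, slack=6)
Line 16: ['capture'] (min_width=7, slack=4)
Line 17: ['good', 'slow'] (min_width=9, slack=2)
Line 18: ['stop', 'stop'] (min_width=9, slack=2)
Total lines: 18

Answer: 18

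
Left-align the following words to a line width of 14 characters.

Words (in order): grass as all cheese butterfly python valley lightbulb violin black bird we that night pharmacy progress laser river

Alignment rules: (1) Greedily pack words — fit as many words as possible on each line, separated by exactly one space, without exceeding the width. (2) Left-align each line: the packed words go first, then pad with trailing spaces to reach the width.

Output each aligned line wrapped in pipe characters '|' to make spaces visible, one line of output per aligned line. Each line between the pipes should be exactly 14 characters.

Answer: |grass as all  |
|cheese        |
|butterfly     |
|python valley |
|lightbulb     |
|violin black  |
|bird we that  |
|night pharmacy|
|progress laser|
|river         |

Derivation:
Line 1: ['grass', 'as', 'all'] (min_width=12, slack=2)
Line 2: ['cheese'] (min_width=6, slack=8)
Line 3: ['butterfly'] (min_width=9, slack=5)
Line 4: ['python', 'valley'] (min_width=13, slack=1)
Line 5: ['lightbulb'] (min_width=9, slack=5)
Line 6: ['violin', 'black'] (min_width=12, slack=2)
Line 7: ['bird', 'we', 'that'] (min_width=12, slack=2)
Line 8: ['night', 'pharmacy'] (min_width=14, slack=0)
Line 9: ['progress', 'laser'] (min_width=14, slack=0)
Line 10: ['river'] (min_width=5, slack=9)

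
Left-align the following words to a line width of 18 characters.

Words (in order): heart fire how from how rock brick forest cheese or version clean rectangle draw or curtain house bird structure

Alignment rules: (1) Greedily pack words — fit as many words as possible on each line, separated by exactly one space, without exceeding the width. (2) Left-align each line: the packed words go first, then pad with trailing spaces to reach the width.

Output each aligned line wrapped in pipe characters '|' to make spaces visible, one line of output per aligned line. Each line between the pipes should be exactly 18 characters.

Line 1: ['heart', 'fire', 'how'] (min_width=14, slack=4)
Line 2: ['from', 'how', 'rock'] (min_width=13, slack=5)
Line 3: ['brick', 'forest'] (min_width=12, slack=6)
Line 4: ['cheese', 'or', 'version'] (min_width=17, slack=1)
Line 5: ['clean', 'rectangle'] (min_width=15, slack=3)
Line 6: ['draw', 'or', 'curtain'] (min_width=15, slack=3)
Line 7: ['house', 'bird'] (min_width=10, slack=8)
Line 8: ['structure'] (min_width=9, slack=9)

Answer: |heart fire how    |
|from how rock     |
|brick forest      |
|cheese or version |
|clean rectangle   |
|draw or curtain   |
|house bird        |
|structure         |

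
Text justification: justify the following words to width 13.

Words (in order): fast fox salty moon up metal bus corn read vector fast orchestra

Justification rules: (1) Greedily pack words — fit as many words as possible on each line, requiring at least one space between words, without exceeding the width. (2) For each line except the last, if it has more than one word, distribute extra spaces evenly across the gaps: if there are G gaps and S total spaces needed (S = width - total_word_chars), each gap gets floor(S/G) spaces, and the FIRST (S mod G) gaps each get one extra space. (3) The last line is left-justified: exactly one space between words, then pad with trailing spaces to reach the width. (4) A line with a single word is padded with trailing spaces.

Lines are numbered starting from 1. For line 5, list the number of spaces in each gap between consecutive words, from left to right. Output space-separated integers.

Answer: 3

Derivation:
Line 1: ['fast', 'fox'] (min_width=8, slack=5)
Line 2: ['salty', 'moon', 'up'] (min_width=13, slack=0)
Line 3: ['metal', 'bus'] (min_width=9, slack=4)
Line 4: ['corn', 'read'] (min_width=9, slack=4)
Line 5: ['vector', 'fast'] (min_width=11, slack=2)
Line 6: ['orchestra'] (min_width=9, slack=4)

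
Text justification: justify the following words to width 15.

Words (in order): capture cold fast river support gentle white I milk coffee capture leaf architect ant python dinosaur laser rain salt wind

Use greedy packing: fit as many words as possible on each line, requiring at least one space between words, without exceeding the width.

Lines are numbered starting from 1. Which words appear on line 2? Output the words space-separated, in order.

Line 1: ['capture', 'cold'] (min_width=12, slack=3)
Line 2: ['fast', 'river'] (min_width=10, slack=5)
Line 3: ['support', 'gentle'] (min_width=14, slack=1)
Line 4: ['white', 'I', 'milk'] (min_width=12, slack=3)
Line 5: ['coffee', 'capture'] (min_width=14, slack=1)
Line 6: ['leaf', 'architect'] (min_width=14, slack=1)
Line 7: ['ant', 'python'] (min_width=10, slack=5)
Line 8: ['dinosaur', 'laser'] (min_width=14, slack=1)
Line 9: ['rain', 'salt', 'wind'] (min_width=14, slack=1)

Answer: fast river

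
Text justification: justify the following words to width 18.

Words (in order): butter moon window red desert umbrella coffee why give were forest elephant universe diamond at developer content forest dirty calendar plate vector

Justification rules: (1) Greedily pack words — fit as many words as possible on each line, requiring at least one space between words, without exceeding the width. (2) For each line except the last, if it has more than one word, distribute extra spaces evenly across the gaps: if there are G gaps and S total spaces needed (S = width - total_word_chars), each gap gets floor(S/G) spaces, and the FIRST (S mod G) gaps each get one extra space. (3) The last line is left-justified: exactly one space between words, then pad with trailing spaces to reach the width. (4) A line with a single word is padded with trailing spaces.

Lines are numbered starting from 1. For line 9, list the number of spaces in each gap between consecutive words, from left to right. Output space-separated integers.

Answer: 5

Derivation:
Line 1: ['butter', 'moon', 'window'] (min_width=18, slack=0)
Line 2: ['red', 'desert'] (min_width=10, slack=8)
Line 3: ['umbrella', 'coffee'] (min_width=15, slack=3)
Line 4: ['why', 'give', 'were'] (min_width=13, slack=5)
Line 5: ['forest', 'elephant'] (min_width=15, slack=3)
Line 6: ['universe', 'diamond'] (min_width=16, slack=2)
Line 7: ['at', 'developer'] (min_width=12, slack=6)
Line 8: ['content', 'forest'] (min_width=14, slack=4)
Line 9: ['dirty', 'calendar'] (min_width=14, slack=4)
Line 10: ['plate', 'vector'] (min_width=12, slack=6)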